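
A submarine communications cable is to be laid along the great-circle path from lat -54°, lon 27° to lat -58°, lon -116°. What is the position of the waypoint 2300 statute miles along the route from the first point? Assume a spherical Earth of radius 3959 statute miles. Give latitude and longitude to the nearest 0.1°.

Convert each endpoint to a unit vector on the sphere (x = cos φ cos λ, y = cos φ sin λ, z = sin φ).
The central angle between the endpoints is δ = arccos(p₁·p₂) ≈ 1.118 rad (64.1°). The total great-circle distance is δ·R ≈ 1.118 × 3959 ≈ 4427 mi, so the target fraction is f = 2300/4427 ≈ 0.520.
Interpolate at f ≈ 0.520 with slerp weights a = sin((1−f)δ)/sin δ ≈ 0.569, b = sin(fδ)/sin δ ≈ 0.610.
p = a·p₁ + b·p₂ ≈ (0.156, -0.139, -0.978); φ = arcsin(p_z) ≈ -77.94°, λ = atan2(p_y, p_x) ≈ -41.62°.

≈ lat -77.9°, lon -41.6°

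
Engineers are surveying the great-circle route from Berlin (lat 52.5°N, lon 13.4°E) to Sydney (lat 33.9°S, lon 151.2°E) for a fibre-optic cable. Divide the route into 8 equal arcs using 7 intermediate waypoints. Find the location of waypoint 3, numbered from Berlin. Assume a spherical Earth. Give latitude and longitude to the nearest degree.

≈ lat 36°N, lon 90°E

Write both endpoints as unit vectors p₁, p₂ with components (cos φ cos λ, cos φ sin λ, sin φ).
The central angle between the endpoints is δ = arccos(p₁·p₂) ≈ 2.527 rad (144.8°).
Interpolate at f = 3/8 with slerp weights a = sin((1−f)δ)/sin δ ≈ 1.733, b = sin(fδ)/sin δ ≈ 1.407.
p = a·p₁ + b·p₂ ≈ (0.003, 0.807, 0.590); φ = arcsin(p_z) ≈ 36.17°, λ = atan2(p_y, p_x) ≈ 89.80°.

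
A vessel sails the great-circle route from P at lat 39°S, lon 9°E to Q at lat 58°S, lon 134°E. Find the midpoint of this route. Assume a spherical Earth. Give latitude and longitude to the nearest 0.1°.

Convert each endpoint to a unit vector on the sphere (x = cos φ cos λ, y = cos φ sin λ, z = sin φ).
The central angle between the endpoints is δ = arccos(p₁·p₂) ≈ 1.269 rad (72.7°).
Interpolate at f = 1/2 with slerp weights a = sin((1−f)δ)/sin δ ≈ 0.621, b = sin(fδ)/sin δ ≈ 0.621.
p = a·p₁ + b·p₂ ≈ (0.248, 0.312, -0.917); φ = arcsin(p_z) ≈ -66.51°, λ = atan2(p_y, p_x) ≈ 51.53°.

≈ lat 66.5°S, lon 51.5°E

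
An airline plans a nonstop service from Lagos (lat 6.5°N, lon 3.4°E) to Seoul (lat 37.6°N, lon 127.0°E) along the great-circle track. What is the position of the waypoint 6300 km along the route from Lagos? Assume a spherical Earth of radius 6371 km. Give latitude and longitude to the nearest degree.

The haversine formula gives a central angle δ ≈ 1.946 rad (111.5°) between the endpoints. The total great-circle distance is δ·R ≈ 1.946 × 6371 ≈ 12399 km, so the target fraction is f = 6300/12399 ≈ 0.508.
Interpolate at f ≈ 0.508 with slerp weights a = sin((1−f)δ)/sin δ ≈ 0.879, b = sin(fδ)/sin δ ≈ 0.898.
p = a·p₁ + b·p₂ ≈ (0.443, 0.620, 0.647); φ = arcsin(p_z) ≈ 40.34°, λ = atan2(p_y, p_x) ≈ 54.42°.

≈ lat 40°N, lon 54°E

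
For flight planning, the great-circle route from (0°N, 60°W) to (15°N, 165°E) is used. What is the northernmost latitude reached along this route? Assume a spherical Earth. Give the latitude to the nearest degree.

The great circle lies in the plane with unit normal n̂ = (p₁ × p₂)/|p₁ × p₂|.
Here n̂_z ≈ -0.935; the vertex latitude is φ_max = arccos|n̂_z| ≈ 20.8°.
Check via Clairaut: cos φ_max = |cos φ₁| · sin C = cos(0.0°)·sin(69.2°) ≈ 0.935, again giving ≈ 20.8°.

≈ 21°N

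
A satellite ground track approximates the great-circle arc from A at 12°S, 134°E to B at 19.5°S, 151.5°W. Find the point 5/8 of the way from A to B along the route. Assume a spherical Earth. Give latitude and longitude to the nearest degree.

The haversine formula gives a central angle δ ≈ 1.249 rad (71.6°) between the endpoints.
Interpolate at f = 5/8 with slerp weights a = sin((1−f)δ)/sin δ ≈ 0.476, b = sin(fδ)/sin δ ≈ 0.742.
p = a·p₁ + b·p₂ ≈ (-0.938, 0.001, -0.347); φ = arcsin(p_z) ≈ -20.28°, λ = atan2(p_y, p_x) ≈ 179.93°.

≈ 20°S, 180°E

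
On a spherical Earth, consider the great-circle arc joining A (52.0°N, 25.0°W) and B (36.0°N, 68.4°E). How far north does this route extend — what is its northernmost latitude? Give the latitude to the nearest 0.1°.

The great circle lies in the plane with unit normal n̂ = (p₁ × p₂)/|p₁ × p₂|.
Here n̂_z ≈ +0.552; the vertex latitude is φ_max = arccos|n̂_z| ≈ 56.5°.
Check via Clairaut: cos φ_max = |cos φ₁| · sin C = cos(52.0°)·sin(63.7°) ≈ 0.552, again giving ≈ 56.5°.

≈ 56.5°N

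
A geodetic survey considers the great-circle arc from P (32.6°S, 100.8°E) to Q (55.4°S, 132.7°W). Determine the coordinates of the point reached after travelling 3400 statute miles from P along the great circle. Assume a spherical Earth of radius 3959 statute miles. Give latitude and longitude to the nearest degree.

The haversine formula gives a central angle δ ≈ 1.411 rad (80.9°) between the endpoints. The total great-circle distance is δ·R ≈ 1.411 × 3959 ≈ 5587 mi, so the target fraction is f = 3400/5587 ≈ 0.609.
Interpolate at f ≈ 0.609 with slerp weights a = sin((1−f)δ)/sin δ ≈ 0.531, b = sin(fδ)/sin δ ≈ 0.767.
p = a·p₁ + b·p₂ ≈ (-0.379, 0.120, -0.918); φ = arcsin(p_z) ≈ -66.57°, λ = atan2(p_y, p_x) ≈ 162.47°.

≈ (67°S, 162°E)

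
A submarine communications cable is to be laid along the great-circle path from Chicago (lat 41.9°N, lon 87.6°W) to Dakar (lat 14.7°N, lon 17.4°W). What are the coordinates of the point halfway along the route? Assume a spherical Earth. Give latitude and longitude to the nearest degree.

Write both endpoints as unit vectors p₁, p₂ with components (cos φ cos λ, cos φ sin λ, sin φ).
The central angle between the endpoints is δ = arccos(p₁·p₂) ≈ 1.145 rad (65.6°).
Interpolate at f = 1/2 with slerp weights a = sin((1−f)δ)/sin δ ≈ 0.595, b = sin(fδ)/sin δ ≈ 0.595.
p = a·p₁ + b·p₂ ≈ (0.568, -0.614, 0.548); φ = arcsin(p_z) ≈ 33.24°, λ = atan2(p_y, p_x) ≈ -47.27°.

≈ lat 33°N, lon 47°W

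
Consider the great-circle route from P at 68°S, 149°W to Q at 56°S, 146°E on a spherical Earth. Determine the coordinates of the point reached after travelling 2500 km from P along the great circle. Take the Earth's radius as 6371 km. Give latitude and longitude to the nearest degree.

≈ 62°S, 158°E

Convert each endpoint to a unit vector on the sphere (x = cos φ cos λ, y = cos φ sin λ, z = sin φ).
The central angle between the endpoints is δ = arccos(p₁·p₂) ≈ 0.541 rad (31.0°). The total great-circle distance is δ·R ≈ 0.541 × 6371 ≈ 3447 km, so the target fraction is f = 2500/3447 ≈ 0.725.
Interpolate at f ≈ 0.725 with slerp weights a = sin((1−f)δ)/sin δ ≈ 0.287, b = sin(fδ)/sin δ ≈ 0.743.
p = a·p₁ + b·p₂ ≈ (-0.437, 0.177, -0.882); φ = arcsin(p_z) ≈ -61.90°, λ = atan2(p_y, p_x) ≈ 157.96°.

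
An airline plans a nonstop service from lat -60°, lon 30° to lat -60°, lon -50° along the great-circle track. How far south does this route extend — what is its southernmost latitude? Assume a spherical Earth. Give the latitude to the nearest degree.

≈ -66°

The great circle lies in the plane with unit normal n̂ = (p₁ × p₂)/|p₁ × p₂|.
Here n̂_z ≈ -0.404; the vertex latitude is φ_max = arccos|n̂_z| ≈ 66.1°.
Check via Clairaut: cos φ_max = |cos φ₁| · sin C = cos(60.0°)·sin(126.0°) ≈ 0.404, again giving ≈ 66.1°.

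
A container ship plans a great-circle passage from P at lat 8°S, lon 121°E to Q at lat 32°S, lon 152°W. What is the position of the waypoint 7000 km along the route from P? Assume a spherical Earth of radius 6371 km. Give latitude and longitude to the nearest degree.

≈ lat 32°S, lon 176°W

The haversine formula gives a central angle δ ≈ 1.453 rad (83.2°) between the endpoints. The total great-circle distance is δ·R ≈ 1.453 × 6371 ≈ 9256 km, so the target fraction is f = 7000/9256 ≈ 0.756.
Interpolate at f ≈ 0.756 with slerp weights a = sin((1−f)δ)/sin δ ≈ 0.349, b = sin(fδ)/sin δ ≈ 0.897.
p = a·p₁ + b·p₂ ≈ (-0.850, -0.061, -0.524); φ = arcsin(p_z) ≈ -31.59°, λ = atan2(p_y, p_x) ≈ -175.91°.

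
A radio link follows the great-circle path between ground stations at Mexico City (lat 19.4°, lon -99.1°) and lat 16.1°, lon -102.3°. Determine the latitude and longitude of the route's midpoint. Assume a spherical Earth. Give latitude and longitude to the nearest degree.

≈ lat 18°, lon -101°

Convert each endpoint to a unit vector on the sphere (x = cos φ cos λ, y = cos φ sin λ, z = sin φ).
The central angle between the endpoints is δ = arccos(p₁·p₂) ≈ 0.078 rad (4.5°).
Interpolate at f = 1/2 with slerp weights a = sin((1−f)δ)/sin δ ≈ 0.500, b = sin(fδ)/sin δ ≈ 0.500.
p = a·p₁ + b·p₂ ≈ (-0.177, -0.936, 0.305); φ = arcsin(p_z) ≈ 17.76°, λ = atan2(p_y, p_x) ≈ -100.71°.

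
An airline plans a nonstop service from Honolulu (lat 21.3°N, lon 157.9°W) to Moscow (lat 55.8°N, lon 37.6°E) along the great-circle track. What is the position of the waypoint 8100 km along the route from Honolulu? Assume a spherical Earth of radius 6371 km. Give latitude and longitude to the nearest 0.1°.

≈ lat 80.7°N, lon 87.2°E

Write both endpoints as unit vectors p₁, p₂ with components (cos φ cos λ, cos φ sin λ, sin φ).
The central angle between the endpoints is δ = arccos(p₁·p₂) ≈ 1.776 rad (101.8°). The total great-circle distance is δ·R ≈ 1.776 × 6371 ≈ 11318 km, so the target fraction is f = 8100/11318 ≈ 0.716.
Interpolate at f ≈ 0.716 with slerp weights a = sin((1−f)δ)/sin δ ≈ 0.494, b = sin(fδ)/sin δ ≈ 0.976.
p = a·p₁ + b·p₂ ≈ (0.008, 0.161, 0.987); φ = arcsin(p_z) ≈ 80.69°, λ = atan2(p_y, p_x) ≈ 87.16°.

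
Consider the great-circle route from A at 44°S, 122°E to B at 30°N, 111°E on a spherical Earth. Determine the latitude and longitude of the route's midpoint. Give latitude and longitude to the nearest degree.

Write both endpoints as unit vectors p₁, p₂ with components (cos φ cos λ, cos φ sin λ, sin φ).
The central angle between the endpoints is δ = arccos(p₁·p₂) ≈ 1.303 rad (74.7°).
Interpolate at f = 1/2 with slerp weights a = sin((1−f)δ)/sin δ ≈ 0.629, b = sin(fδ)/sin δ ≈ 0.629.
p = a·p₁ + b·p₂ ≈ (-0.435, 0.892, -0.122); φ = arcsin(p_z) ≈ -7.03°, λ = atan2(p_y, p_x) ≈ 115.99°.

≈ 7°S, 116°E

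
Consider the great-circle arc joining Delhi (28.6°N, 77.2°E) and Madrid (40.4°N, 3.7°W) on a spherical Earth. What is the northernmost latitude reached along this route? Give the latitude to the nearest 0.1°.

≈ 43.4°N

The great circle lies in the plane with unit normal n̂ = (p₁ × p₂)/|p₁ × p₂|.
Here n̂_z ≈ -0.726; the vertex latitude is φ_max = arccos|n̂_z| ≈ 43.4°.
Check via Clairaut: cos φ_max = |cos φ₁| · sin C = cos(28.6°)·sin(55.8°) ≈ 0.726, again giving ≈ 43.4°.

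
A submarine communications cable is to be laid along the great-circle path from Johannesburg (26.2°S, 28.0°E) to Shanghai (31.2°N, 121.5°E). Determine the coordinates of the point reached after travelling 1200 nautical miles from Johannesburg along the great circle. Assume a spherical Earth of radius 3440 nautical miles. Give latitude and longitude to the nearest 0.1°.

≈ 15.9°S, 46.4°E

Convert each endpoint to a unit vector on the sphere (x = cos φ cos λ, y = cos φ sin λ, z = sin φ).
The central angle between the endpoints is δ = arccos(p₁·p₂) ≈ 1.850 rad (106.0°). The total great-circle distance is δ·R ≈ 1.850 × 3440 ≈ 6364 nmi, so the target fraction is f = 1200/6364 ≈ 0.189.
Interpolate at f ≈ 0.189 with slerp weights a = sin((1−f)δ)/sin δ ≈ 1.038, b = sin(fδ)/sin δ ≈ 0.356.
p = a·p₁ + b·p₂ ≈ (0.663, 0.696, -0.274); φ = arcsin(p_z) ≈ -15.90°, λ = atan2(p_y, p_x) ≈ 46.40°.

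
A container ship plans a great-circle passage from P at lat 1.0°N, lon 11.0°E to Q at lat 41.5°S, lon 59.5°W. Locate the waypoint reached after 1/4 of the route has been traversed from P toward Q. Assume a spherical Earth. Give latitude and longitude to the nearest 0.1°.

Write both endpoints as unit vectors p₁, p₂ with components (cos φ cos λ, cos φ sin λ, sin φ).
The central angle between the endpoints is δ = arccos(p₁·p₂) ≈ 1.330 rad (76.2°).
Interpolate at f = 1/4 with slerp weights a = sin((1−f)δ)/sin δ ≈ 0.865, b = sin(fδ)/sin δ ≈ 0.336.
p = a·p₁ + b·p₂ ≈ (0.977, -0.052, -0.208); φ = arcsin(p_z) ≈ -11.98°, λ = atan2(p_y, p_x) ≈ -3.04°.

≈ lat 12.0°S, lon 3.0°W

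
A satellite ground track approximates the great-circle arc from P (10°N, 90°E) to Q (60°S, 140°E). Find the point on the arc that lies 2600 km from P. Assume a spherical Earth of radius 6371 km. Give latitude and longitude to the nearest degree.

≈ (12°S, 99°E)

Write both endpoints as unit vectors p₁, p₂ with components (cos φ cos λ, cos φ sin λ, sin φ).
The central angle between the endpoints is δ = arccos(p₁·p₂) ≈ 1.404 rad (80.4°). The total great-circle distance is δ·R ≈ 1.404 × 6371 ≈ 8944 km, so the target fraction is f = 2600/8944 ≈ 0.291.
Interpolate at f ≈ 0.291 with slerp weights a = sin((1−f)δ)/sin δ ≈ 0.851, b = sin(fδ)/sin δ ≈ 0.402.
p = a·p₁ + b·p₂ ≈ (-0.154, 0.967, -0.201); φ = arcsin(p_z) ≈ -11.58°, λ = atan2(p_y, p_x) ≈ 99.05°.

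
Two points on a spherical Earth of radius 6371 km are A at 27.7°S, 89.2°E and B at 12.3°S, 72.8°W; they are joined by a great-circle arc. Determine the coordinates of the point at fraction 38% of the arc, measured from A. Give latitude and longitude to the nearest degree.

≈ 66°S, 32°E

Convert each endpoint to a unit vector on the sphere (x = cos φ cos λ, y = cos φ sin λ, z = sin φ).
The central angle between the endpoints is δ = arccos(p₁·p₂) ≈ 2.380 rad (136.4°).
Interpolate at f = 0.38 with slerp weights a = sin((1−f)δ)/sin δ ≈ 1.442, b = sin(fδ)/sin δ ≈ 1.139.
p = a·p₁ + b·p₂ ≈ (0.347, 0.214, -0.913); φ = arcsin(p_z) ≈ -65.95°, λ = atan2(p_y, p_x) ≈ 31.66°.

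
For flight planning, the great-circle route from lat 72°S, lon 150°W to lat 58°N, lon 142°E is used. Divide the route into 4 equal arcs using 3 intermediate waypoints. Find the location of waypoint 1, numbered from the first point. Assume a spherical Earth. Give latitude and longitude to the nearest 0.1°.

Write both endpoints as unit vectors p₁, p₂ with components (cos φ cos λ, cos φ sin λ, sin φ).
The central angle between the endpoints is δ = arccos(p₁·p₂) ≈ 2.412 rad (138.2°).
Interpolate at f = 1/4 with slerp weights a = sin((1−f)δ)/sin δ ≈ 1.457, b = sin(fδ)/sin δ ≈ 0.850.
p = a·p₁ + b·p₂ ≈ (-0.745, 0.052, -0.665); φ = arcsin(p_z) ≈ -41.68°, λ = atan2(p_y, p_x) ≈ 175.99°.

≈ lat 41.7°S, lon 176.0°E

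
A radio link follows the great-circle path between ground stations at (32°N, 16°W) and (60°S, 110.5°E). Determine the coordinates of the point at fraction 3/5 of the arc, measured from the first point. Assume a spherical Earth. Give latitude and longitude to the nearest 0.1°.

The haversine formula gives a central angle δ ≈ 2.362 rad (135.3°) between the endpoints.
Interpolate at f = 3/5 with slerp weights a = sin((1−f)δ)/sin δ ≈ 1.153, b = sin(fδ)/sin δ ≈ 1.406.
p = a·p₁ + b·p₂ ≈ (0.693, 0.389, -0.606); φ = arcsin(p_z) ≈ -37.34°, λ = atan2(p_y, p_x) ≈ 29.28°.

≈ (37.3°S, 29.3°E)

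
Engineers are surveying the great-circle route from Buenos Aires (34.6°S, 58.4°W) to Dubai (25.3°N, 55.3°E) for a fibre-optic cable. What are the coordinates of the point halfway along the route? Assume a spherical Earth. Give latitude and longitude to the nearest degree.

Convert each endpoint to a unit vector on the sphere (x = cos φ cos λ, y = cos φ sin λ, z = sin φ).
The central angle between the endpoints is δ = arccos(p₁·p₂) ≈ 2.143 rad (122.8°).
Interpolate at f = 1/2 with slerp weights a = sin((1−f)δ)/sin δ ≈ 1.045, b = sin(fδ)/sin δ ≈ 1.045.
p = a·p₁ + b·p₂ ≈ (0.988, 0.044, -0.147); φ = arcsin(p_z) ≈ -8.44°, λ = atan2(p_y, p_x) ≈ 2.55°.

≈ 8°S, 3°E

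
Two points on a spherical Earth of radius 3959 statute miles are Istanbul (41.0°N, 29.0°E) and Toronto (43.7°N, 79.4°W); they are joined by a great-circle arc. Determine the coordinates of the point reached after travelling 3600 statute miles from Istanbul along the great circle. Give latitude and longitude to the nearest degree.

≈ 55°N, 51°W

Write both endpoints as unit vectors p₁, p₂ with components (cos φ cos λ, cos φ sin λ, sin φ).
The central angle between the endpoints is δ = arccos(p₁·p₂) ≈ 1.286 rad (73.7°). The total great-circle distance is δ·R ≈ 1.286 × 3959 ≈ 5091 mi, so the target fraction is f = 3600/5091 ≈ 0.707.
Interpolate at f ≈ 0.707 with slerp weights a = sin((1−f)δ)/sin δ ≈ 0.383, b = sin(fδ)/sin δ ≈ 0.822.
p = a·p₁ + b·p₂ ≈ (0.362, -0.444, 0.819); φ = arcsin(p_z) ≈ 55.03°, λ = atan2(p_y, p_x) ≈ -50.79°.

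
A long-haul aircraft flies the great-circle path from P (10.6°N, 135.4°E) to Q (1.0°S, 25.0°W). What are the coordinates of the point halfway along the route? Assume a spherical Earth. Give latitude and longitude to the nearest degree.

≈ (26°N, 52°E)

From cos δ = sin φ₁ sin φ₂ + cos φ₁ cos φ₂ cos Δλ, the central angle is δ ≈ 2.763 rad (158.3°).
Interpolate at f = 1/2 with slerp weights a = sin((1−f)δ)/sin δ ≈ 2.655, b = sin(fδ)/sin δ ≈ 2.655.
p = a·p₁ + b·p₂ ≈ (0.548, 0.710, 0.442); φ = arcsin(p_z) ≈ 26.23°, λ = atan2(p_y, p_x) ≈ 52.37°.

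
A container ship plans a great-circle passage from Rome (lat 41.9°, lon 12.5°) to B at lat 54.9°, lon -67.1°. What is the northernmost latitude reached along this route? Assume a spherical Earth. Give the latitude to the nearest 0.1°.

≈ 57.4°

The great circle lies in the plane with unit normal n̂ = (p₁ × p₂)/|p₁ × p₂|.
Here n̂_z ≈ -0.539; the vertex latitude is φ_max = arccos|n̂_z| ≈ 57.4°.
Check via Clairaut: cos φ_max = |cos φ₁| · sin C = cos(41.9°)·sin(46.3°) ≈ 0.539, again giving ≈ 57.4°.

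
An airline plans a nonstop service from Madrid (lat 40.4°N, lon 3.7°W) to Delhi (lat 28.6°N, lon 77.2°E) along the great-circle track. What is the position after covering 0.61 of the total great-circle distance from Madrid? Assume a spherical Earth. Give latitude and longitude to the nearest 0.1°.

Write both endpoints as unit vectors p₁, p₂ with components (cos φ cos λ, cos φ sin λ, sin φ).
The central angle between the endpoints is δ = arccos(p₁·p₂) ≈ 1.142 rad (65.4°).
Interpolate at f = 0.61 with slerp weights a = sin((1−f)δ)/sin δ ≈ 0.474, b = sin(fδ)/sin δ ≈ 0.705.
p = a·p₁ + b·p₂ ≈ (0.497, 0.581, 0.645); φ = arcsin(p_z) ≈ 40.14°, λ = atan2(p_y, p_x) ≈ 49.43°.

≈ lat 40.1°N, lon 49.4°E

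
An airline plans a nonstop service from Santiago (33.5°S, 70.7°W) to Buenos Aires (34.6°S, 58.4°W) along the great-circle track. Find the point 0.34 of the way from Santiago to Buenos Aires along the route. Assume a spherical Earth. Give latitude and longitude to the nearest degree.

From cos δ = sin φ₁ sin φ₂ + cos φ₁ cos φ₂ cos Δλ, the central angle is δ ≈ 0.179 rad (10.2°).
Interpolate at f = 0.34 with slerp weights a = sin((1−f)δ)/sin δ ≈ 0.662, b = sin(fδ)/sin δ ≈ 0.342.
p = a·p₁ + b·p₂ ≈ (0.330, -0.760, -0.559); φ = arcsin(p_z) ≈ -34.01°, λ = atan2(p_y, p_x) ≈ -66.56°.

≈ 34°S, 67°W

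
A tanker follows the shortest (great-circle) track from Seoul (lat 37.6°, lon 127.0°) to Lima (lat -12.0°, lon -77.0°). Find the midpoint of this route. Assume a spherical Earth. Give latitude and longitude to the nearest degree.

≈ lat 44°, lon -129°

The haversine formula gives a central angle δ ≈ 2.559 rad (146.6°) between the endpoints.
Interpolate at f = 1/2 with slerp weights a = sin((1−f)δ)/sin δ ≈ 1.740, b = sin(fδ)/sin δ ≈ 1.740.
p = a·p₁ + b·p₂ ≈ (-0.447, -0.557, 0.700); φ = arcsin(p_z) ≈ 44.41°, λ = atan2(p_y, p_x) ≈ -128.72°.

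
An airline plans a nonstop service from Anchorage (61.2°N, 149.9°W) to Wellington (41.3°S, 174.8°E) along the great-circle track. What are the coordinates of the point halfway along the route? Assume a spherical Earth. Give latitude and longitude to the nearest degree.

Convert each endpoint to a unit vector on the sphere (x = cos φ cos λ, y = cos φ sin λ, z = sin φ).
The central angle between the endpoints is δ = arccos(p₁·p₂) ≈ 1.858 rad (106.4°).
Interpolate at f = 1/2 with slerp weights a = sin((1−f)δ)/sin δ ≈ 0.835, b = sin(fδ)/sin δ ≈ 0.835.
p = a·p₁ + b·p₂ ≈ (-0.973, -0.145, 0.181); φ = arcsin(p_z) ≈ 10.41°, λ = atan2(p_y, p_x) ≈ -171.53°.

≈ 10°N, 172°W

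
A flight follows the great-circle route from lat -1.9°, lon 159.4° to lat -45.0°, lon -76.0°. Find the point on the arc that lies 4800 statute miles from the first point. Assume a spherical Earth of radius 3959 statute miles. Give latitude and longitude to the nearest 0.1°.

The haversine formula gives a central angle δ ≈ 1.958 rad (112.2°) between the endpoints. The total great-circle distance is δ·R ≈ 1.958 × 3959 ≈ 7753 mi, so the target fraction is f = 4800/7753 ≈ 0.619.
Interpolate at f ≈ 0.619 with slerp weights a = sin((1−f)δ)/sin δ ≈ 0.733, b = sin(fδ)/sin δ ≈ 1.011.
p = a·p₁ + b·p₂ ≈ (-0.513, -0.436, -0.740); φ = arcsin(p_z) ≈ -47.69°, λ = atan2(p_y, p_x) ≈ -139.61°.

≈ lat -47.7°, lon -139.6°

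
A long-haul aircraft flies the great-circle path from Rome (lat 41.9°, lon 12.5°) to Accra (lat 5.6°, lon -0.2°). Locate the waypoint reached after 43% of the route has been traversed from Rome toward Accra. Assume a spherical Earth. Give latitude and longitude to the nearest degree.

The haversine formula gives a central angle δ ≈ 0.664 rad (38.0°) between the endpoints.
Interpolate at f = 0.43 with slerp weights a = sin((1−f)δ)/sin δ ≈ 0.600, b = sin(fδ)/sin δ ≈ 0.457.
p = a·p₁ + b·p₂ ≈ (0.890, 0.095, 0.445); φ = arcsin(p_z) ≈ 26.42°, λ = atan2(p_y, p_x) ≈ 6.09°.

≈ lat 26°, lon 6°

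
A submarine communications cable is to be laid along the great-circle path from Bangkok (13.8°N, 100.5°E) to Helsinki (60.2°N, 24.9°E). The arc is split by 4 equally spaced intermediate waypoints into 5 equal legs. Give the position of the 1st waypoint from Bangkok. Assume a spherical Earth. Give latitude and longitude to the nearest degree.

Write both endpoints as unit vectors p₁, p₂ with components (cos φ cos λ, cos φ sin λ, sin φ).
The central angle between the endpoints is δ = arccos(p₁·p₂) ≈ 1.238 rad (70.9°).
Interpolate at f = 1/5 with slerp weights a = sin((1−f)δ)/sin δ ≈ 0.885, b = sin(fδ)/sin δ ≈ 0.259.
p = a·p₁ + b·p₂ ≈ (-0.040, 0.899, 0.436); φ = arcsin(p_z) ≈ 25.85°, λ = atan2(p_y, p_x) ≈ 92.53°.

≈ 26°N, 93°E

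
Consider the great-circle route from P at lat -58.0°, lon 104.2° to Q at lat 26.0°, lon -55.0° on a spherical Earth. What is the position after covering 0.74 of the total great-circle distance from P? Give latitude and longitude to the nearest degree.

The haversine formula gives a central angle δ ≈ 2.527 rad (144.8°) between the endpoints.
Interpolate at f = 0.74 with slerp weights a = sin((1−f)δ)/sin δ ≈ 1.059, b = sin(fδ)/sin δ ≈ 1.657.
p = a·p₁ + b·p₂ ≈ (0.717, -0.676, -0.172); φ = arcsin(p_z) ≈ -9.89°, λ = atan2(p_y, p_x) ≈ -43.33°.

≈ lat -10°, lon -43°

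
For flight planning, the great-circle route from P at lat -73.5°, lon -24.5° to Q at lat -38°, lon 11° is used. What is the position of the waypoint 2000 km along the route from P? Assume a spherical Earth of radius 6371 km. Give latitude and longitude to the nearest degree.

Convert each endpoint to a unit vector on the sphere (x = cos φ cos λ, y = cos φ sin λ, z = sin φ).
The central angle between the endpoints is δ = arccos(p₁·p₂) ≈ 0.688 rad (39.4°). The total great-circle distance is δ·R ≈ 0.688 × 6371 ≈ 4383 km, so the target fraction is f = 2000/4383 ≈ 0.456.
Interpolate at f ≈ 0.456 with slerp weights a = sin((1−f)δ)/sin δ ≈ 0.575, b = sin(fδ)/sin δ ≈ 0.486.
p = a·p₁ + b·p₂ ≈ (0.525, 0.005, -0.851); φ = arcsin(p_z) ≈ -58.34°, λ = atan2(p_y, p_x) ≈ 0.58°.

≈ lat -58°, lon 1°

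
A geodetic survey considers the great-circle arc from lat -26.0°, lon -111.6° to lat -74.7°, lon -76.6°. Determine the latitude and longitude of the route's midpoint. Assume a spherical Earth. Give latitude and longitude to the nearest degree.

≈ lat -51°, lon -104°

The haversine formula gives a central angle δ ≈ 0.906 rad (51.9°) between the endpoints.
Interpolate at f = 1/2 with slerp weights a = sin((1−f)δ)/sin δ ≈ 0.556, b = sin(fδ)/sin δ ≈ 0.556.
p = a·p₁ + b·p₂ ≈ (-0.150, -0.607, -0.780); φ = arcsin(p_z) ≈ -51.27°, λ = atan2(p_y, p_x) ≈ -103.87°.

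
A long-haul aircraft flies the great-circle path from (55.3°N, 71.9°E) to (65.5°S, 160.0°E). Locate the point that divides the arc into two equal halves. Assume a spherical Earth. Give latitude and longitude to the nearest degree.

≈ (7°S, 107°E)

Write both endpoints as unit vectors p₁, p₂ with components (cos φ cos λ, cos φ sin λ, sin φ).
The central angle between the endpoints is δ = arccos(p₁·p₂) ≈ 2.404 rad (137.8°).
Interpolate at f = 1/2 with slerp weights a = sin((1−f)δ)/sin δ ≈ 1.388, b = sin(fδ)/sin δ ≈ 1.388.
p = a·p₁ + b·p₂ ≈ (-0.295, 0.948, -0.122); φ = arcsin(p_z) ≈ -7.00°, λ = atan2(p_y, p_x) ≈ 107.31°.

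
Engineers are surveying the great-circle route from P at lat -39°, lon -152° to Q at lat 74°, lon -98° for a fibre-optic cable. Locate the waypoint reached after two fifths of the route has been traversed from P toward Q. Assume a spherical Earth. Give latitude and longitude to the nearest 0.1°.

Convert each endpoint to a unit vector on the sphere (x = cos φ cos λ, y = cos φ sin λ, z = sin φ).
The central angle between the endpoints is δ = arccos(p₁·p₂) ≈ 2.070 rad (118.6°).
Interpolate at f = 2/5 with slerp weights a = sin((1−f)δ)/sin δ ≈ 1.078, b = sin(fδ)/sin δ ≈ 0.839.
p = a·p₁ + b·p₂ ≈ (-0.772, -0.622, 0.128); φ = arcsin(p_z) ≈ 7.36°, λ = atan2(p_y, p_x) ≈ -141.12°.

≈ lat 7.4°, lon -141.1°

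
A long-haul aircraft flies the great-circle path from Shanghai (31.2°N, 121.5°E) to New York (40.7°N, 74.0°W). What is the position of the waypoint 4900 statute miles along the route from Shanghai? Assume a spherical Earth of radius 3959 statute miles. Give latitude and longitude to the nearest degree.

Convert each endpoint to a unit vector on the sphere (x = cos φ cos λ, y = cos φ sin λ, z = sin φ).
The central angle between the endpoints is δ = arccos(p₁·p₂) ≈ 1.862 rad (106.7°). The total great-circle distance is δ·R ≈ 1.862 × 3959 ≈ 7372 mi, so the target fraction is f = 4900/7372 ≈ 0.665.
Interpolate at f ≈ 0.665 with slerp weights a = sin((1−f)δ)/sin δ ≈ 0.610, b = sin(fδ)/sin δ ≈ 0.987.
p = a·p₁ + b·p₂ ≈ (-0.067, -0.274, 0.959); φ = arcsin(p_z) ≈ 73.63°, λ = atan2(p_y, p_x) ≈ -103.66°.

≈ 74°N, 104°W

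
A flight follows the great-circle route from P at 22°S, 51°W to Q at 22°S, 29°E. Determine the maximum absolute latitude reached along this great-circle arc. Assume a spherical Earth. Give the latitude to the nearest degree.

The great circle lies in the plane with unit normal n̂ = (p₁ × p₂)/|p₁ × p₂|.
Here n̂_z ≈ +0.885; the vertex latitude is φ_max = arccos|n̂_z| ≈ 27.8°.
Check via Clairaut: cos φ_max = |cos φ₁| · sin C = cos(22.0°)·sin(107.4°) ≈ 0.885, again giving ≈ 27.8°.

≈ 28°S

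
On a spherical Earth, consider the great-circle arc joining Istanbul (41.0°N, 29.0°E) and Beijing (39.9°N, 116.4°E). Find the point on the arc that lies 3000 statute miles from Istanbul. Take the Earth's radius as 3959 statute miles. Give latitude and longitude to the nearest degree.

≈ 48°N, 91°E

Convert each endpoint to a unit vector on the sphere (x = cos φ cos λ, y = cos φ sin λ, z = sin φ).
The central angle between the endpoints is δ = arccos(p₁·p₂) ≈ 1.107 rad (63.4°). The total great-circle distance is δ·R ≈ 1.107 × 3959 ≈ 4384 mi, so the target fraction is f = 3000/4384 ≈ 0.684.
Interpolate at f ≈ 0.684 with slerp weights a = sin((1−f)δ)/sin δ ≈ 0.383, b = sin(fδ)/sin δ ≈ 0.768.
p = a·p₁ + b·p₂ ≈ (-0.009, 0.668, 0.744); φ = arcsin(p_z) ≈ 48.08°, λ = atan2(p_y, p_x) ≈ 90.81°.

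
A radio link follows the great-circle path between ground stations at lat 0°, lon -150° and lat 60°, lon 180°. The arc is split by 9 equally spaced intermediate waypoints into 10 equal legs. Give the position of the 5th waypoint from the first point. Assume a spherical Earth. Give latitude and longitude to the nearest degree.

≈ lat 31°, lon -160°

The haversine formula gives a central angle δ ≈ 1.123 rad (64.3°) between the endpoints.
Interpolate at f = 5/10 with slerp weights a = sin((1−f)δ)/sin δ ≈ 0.591, b = sin(fδ)/sin δ ≈ 0.591.
p = a·p₁ + b·p₂ ≈ (-0.807, -0.295, 0.512); φ = arcsin(p_z) ≈ 30.77°, λ = atan2(p_y, p_x) ≈ -159.90°.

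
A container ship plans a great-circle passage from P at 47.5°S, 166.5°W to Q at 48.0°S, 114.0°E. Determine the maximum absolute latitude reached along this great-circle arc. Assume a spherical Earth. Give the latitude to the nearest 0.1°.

≈ 55.1°S

The great circle lies in the plane with unit normal n̂ = (p₁ × p₂)/|p₁ × p₂|.
Here n̂_z ≈ -0.573; the vertex latitude is φ_max = arccos|n̂_z| ≈ 55.1°.
Check via Clairaut: cos φ_max = |cos φ₁| · sin C = cos(47.5°)·sin(122.1°) ≈ 0.573, again giving ≈ 55.1°.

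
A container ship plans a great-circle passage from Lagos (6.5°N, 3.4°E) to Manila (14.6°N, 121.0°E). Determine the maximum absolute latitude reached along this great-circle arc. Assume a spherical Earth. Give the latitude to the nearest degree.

≈ 20°N

The great circle lies in the plane with unit normal n̂ = (p₁ × p₂)/|p₁ × p₂|.
Here n̂_z ≈ +0.937; the vertex latitude is φ_max = arccos|n̂_z| ≈ 20.4°.
Check via Clairaut: cos φ_max = |cos φ₁| · sin C = cos(6.5°)·sin(70.6°) ≈ 0.937, again giving ≈ 20.4°.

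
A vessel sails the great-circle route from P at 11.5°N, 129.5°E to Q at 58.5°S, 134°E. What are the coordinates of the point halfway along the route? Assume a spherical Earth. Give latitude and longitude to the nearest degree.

Convert each endpoint to a unit vector on the sphere (x = cos φ cos λ, y = cos φ sin λ, z = sin φ).
The central angle between the endpoints is δ = arccos(p₁·p₂) ≈ 1.223 rad (70.1°).
Interpolate at f = 1/2 with slerp weights a = sin((1−f)δ)/sin δ ≈ 0.611, b = sin(fδ)/sin δ ≈ 0.611.
p = a·p₁ + b·p₂ ≈ (-0.602, 0.691, -0.399); φ = arcsin(p_z) ≈ -23.51°, λ = atan2(p_y, p_x) ≈ 131.06°.

≈ 24°S, 131°E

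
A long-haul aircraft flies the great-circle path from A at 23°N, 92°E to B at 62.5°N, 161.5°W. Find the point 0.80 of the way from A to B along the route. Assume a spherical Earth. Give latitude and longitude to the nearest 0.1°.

Convert each endpoint to a unit vector on the sphere (x = cos φ cos λ, y = cos φ sin λ, z = sin φ).
The central angle between the endpoints is δ = arccos(p₁·p₂) ≈ 1.343 rad (76.9°).
Interpolate at f = 0.80 with slerp weights a = sin((1−f)δ)/sin δ ≈ 0.272, b = sin(fδ)/sin δ ≈ 0.903.
p = a·p₁ + b·p₂ ≈ (-0.404, 0.118, 0.907); φ = arcsin(p_z) ≈ 65.10°, λ = atan2(p_y, p_x) ≈ 163.67°.

≈ 65.1°N, 163.7°E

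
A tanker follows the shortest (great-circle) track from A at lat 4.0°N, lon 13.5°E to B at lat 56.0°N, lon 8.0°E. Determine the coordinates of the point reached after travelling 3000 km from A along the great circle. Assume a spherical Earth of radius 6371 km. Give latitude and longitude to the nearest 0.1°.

Write both endpoints as unit vectors p₁, p₂ with components (cos φ cos λ, cos φ sin λ, sin φ).
The central angle between the endpoints is δ = arccos(p₁·p₂) ≈ 0.911 rad (52.2°). The total great-circle distance is δ·R ≈ 0.911 × 6371 ≈ 5803 km, so the target fraction is f = 3000/5803 ≈ 0.517.
Interpolate at f ≈ 0.517 with slerp weights a = sin((1−f)δ)/sin δ ≈ 0.539, b = sin(fδ)/sin δ ≈ 0.574.
p = a·p₁ + b·p₂ ≈ (0.841, 0.170, 0.514); φ = arcsin(p_z) ≈ 30.91°, λ = atan2(p_y, p_x) ≈ 11.44°.

≈ lat 30.9°N, lon 11.4°E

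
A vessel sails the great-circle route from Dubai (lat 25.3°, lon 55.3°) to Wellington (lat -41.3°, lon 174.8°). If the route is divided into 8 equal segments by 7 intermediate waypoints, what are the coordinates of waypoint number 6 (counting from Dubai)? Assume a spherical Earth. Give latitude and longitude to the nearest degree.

≈ lat -33°, lon 136°

Convert each endpoint to a unit vector on the sphere (x = cos φ cos λ, y = cos φ sin λ, z = sin φ).
The central angle between the endpoints is δ = arccos(p₁·p₂) ≈ 2.235 rad (128.1°).
Interpolate at f = 6/8 with slerp weights a = sin((1−f)δ)/sin δ ≈ 0.673, b = sin(fδ)/sin δ ≈ 1.263.
p = a·p₁ + b·p₂ ≈ (-0.598, 0.586, -0.546); φ = arcsin(p_z) ≈ -33.08°, λ = atan2(p_y, p_x) ≈ 135.58°.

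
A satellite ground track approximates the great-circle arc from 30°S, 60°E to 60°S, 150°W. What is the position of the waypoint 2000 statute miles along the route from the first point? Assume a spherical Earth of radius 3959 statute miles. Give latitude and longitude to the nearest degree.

Write both endpoints as unit vectors p₁, p₂ with components (cos φ cos λ, cos φ sin λ, sin φ).
The central angle between the endpoints is δ = arccos(p₁·p₂) ≈ 1.513 rad (86.7°). The total great-circle distance is δ·R ≈ 1.513 × 3959 ≈ 5989 mi, so the target fraction is f = 2000/5989 ≈ 0.334.
Interpolate at f ≈ 0.334 with slerp weights a = sin((1−f)δ)/sin δ ≈ 0.847, b = sin(fδ)/sin δ ≈ 0.485.
p = a·p₁ + b·p₂ ≈ (0.157, 0.514, -0.843); φ = arcsin(p_z) ≈ -57.49°, λ = atan2(p_y, p_x) ≈ 73.03°.

≈ 57°S, 73°E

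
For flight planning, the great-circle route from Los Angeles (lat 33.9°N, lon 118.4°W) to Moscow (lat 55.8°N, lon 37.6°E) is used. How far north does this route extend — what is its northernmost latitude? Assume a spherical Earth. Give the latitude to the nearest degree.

≈ 79°N

The great circle lies in the plane with unit normal n̂ = (p₁ × p₂)/|p₁ × p₂|.
Here n̂_z ≈ +0.190; the vertex latitude is φ_max = arccos|n̂_z| ≈ 79.1°.
Check via Clairaut: cos φ_max = |cos φ₁| · sin C = cos(33.9°)·sin(13.2°) ≈ 0.190, again giving ≈ 79.1°.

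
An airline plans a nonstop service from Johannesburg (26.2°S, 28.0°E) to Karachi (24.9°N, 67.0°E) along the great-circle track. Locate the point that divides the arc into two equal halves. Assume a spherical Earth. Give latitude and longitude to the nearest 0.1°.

The haversine formula gives a central angle δ ≈ 1.108 rad (63.5°) between the endpoints.
Interpolate at f = 1/2 with slerp weights a = sin((1−f)δ)/sin δ ≈ 0.588, b = sin(fδ)/sin δ ≈ 0.588.
p = a·p₁ + b·p₂ ≈ (0.674, 0.739, -0.012); φ = arcsin(p_z) ≈ -0.69°, λ = atan2(p_y, p_x) ≈ 47.61°.

≈ 0.7°S, 47.6°E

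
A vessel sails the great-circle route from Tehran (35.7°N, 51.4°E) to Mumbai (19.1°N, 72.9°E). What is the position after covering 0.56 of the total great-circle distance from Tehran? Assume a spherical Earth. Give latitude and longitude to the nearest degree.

≈ 27°N, 64°E

Convert each endpoint to a unit vector on the sphere (x = cos φ cos λ, y = cos φ sin λ, z = sin φ).
The central angle between the endpoints is δ = arccos(p₁·p₂) ≈ 0.440 rad (25.2°).
Interpolate at f = 0.56 with slerp weights a = sin((1−f)δ)/sin δ ≈ 0.452, b = sin(fδ)/sin δ ≈ 0.573.
p = a·p₁ + b·p₂ ≈ (0.388, 0.804, 0.451); φ = arcsin(p_z) ≈ 26.80°, λ = atan2(p_y, p_x) ≈ 64.24°.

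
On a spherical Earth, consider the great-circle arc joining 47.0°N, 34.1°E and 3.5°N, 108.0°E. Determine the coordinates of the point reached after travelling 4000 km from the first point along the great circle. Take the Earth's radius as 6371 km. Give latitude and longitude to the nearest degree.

≈ 32°N, 77°E

Convert each endpoint to a unit vector on the sphere (x = cos φ cos λ, y = cos φ sin λ, z = sin φ).
The central angle between the endpoints is δ = arccos(p₁·p₂) ≈ 1.335 rad (76.5°). The total great-circle distance is δ·R ≈ 1.335 × 6371 ≈ 8507 km, so the target fraction is f = 4000/8507 ≈ 0.470.
Interpolate at f ≈ 0.470 with slerp weights a = sin((1−f)δ)/sin δ ≈ 0.668, b = sin(fδ)/sin δ ≈ 0.604.
p = a·p₁ + b·p₂ ≈ (0.191, 0.829, 0.526); φ = arcsin(p_z) ≈ 31.71°, λ = atan2(p_y, p_x) ≈ 77.02°.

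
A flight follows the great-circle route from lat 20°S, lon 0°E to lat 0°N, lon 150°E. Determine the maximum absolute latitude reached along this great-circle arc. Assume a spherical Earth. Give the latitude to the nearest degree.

The great circle lies in the plane with unit normal n̂ = (p₁ × p₂)/|p₁ × p₂|.
Here n̂_z ≈ +0.808; the vertex latitude is φ_max = arccos|n̂_z| ≈ 36.1°.

≈ 36°S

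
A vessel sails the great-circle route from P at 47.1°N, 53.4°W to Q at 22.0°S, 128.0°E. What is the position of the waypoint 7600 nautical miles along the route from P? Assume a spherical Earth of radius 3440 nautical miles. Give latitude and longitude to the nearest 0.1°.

≈ 6.3°N, 129.1°E

Convert each endpoint to a unit vector on the sphere (x = cos φ cos λ, y = cos φ sin λ, z = sin φ).
The central angle between the endpoints is δ = arccos(p₁·p₂) ≈ 2.703 rad (154.9°). The total great-circle distance is δ·R ≈ 2.703 × 3440 ≈ 9299 nmi, so the target fraction is f = 7600/9299 ≈ 0.817.
Interpolate at f ≈ 0.817 with slerp weights a = sin((1−f)δ)/sin δ ≈ 1.116, b = sin(fδ)/sin δ ≈ 1.891.
p = a·p₁ + b·p₂ ≈ (-0.626, 0.772, 0.109); φ = arcsin(p_z) ≈ 6.27°, λ = atan2(p_y, p_x) ≈ 129.07°.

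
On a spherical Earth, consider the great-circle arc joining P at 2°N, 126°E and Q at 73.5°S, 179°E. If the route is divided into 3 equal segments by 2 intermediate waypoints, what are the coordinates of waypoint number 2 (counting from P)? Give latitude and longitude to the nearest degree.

≈ 51°S, 143°E

Write both endpoints as unit vectors p₁, p₂ with components (cos φ cos λ, cos φ sin λ, sin φ).
The central angle between the endpoints is δ = arccos(p₁·p₂) ≈ 1.433 rad (82.1°).
Interpolate at f = 2/3 with slerp weights a = sin((1−f)δ)/sin δ ≈ 0.464, b = sin(fδ)/sin δ ≈ 0.824.
p = a·p₁ + b·p₂ ≈ (-0.507, 0.379, -0.774); φ = arcsin(p_z) ≈ -50.73°, λ = atan2(p_y, p_x) ≈ 143.18°.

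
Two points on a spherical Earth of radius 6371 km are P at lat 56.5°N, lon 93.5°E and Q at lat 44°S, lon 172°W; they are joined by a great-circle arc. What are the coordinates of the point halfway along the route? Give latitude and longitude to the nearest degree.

≈ lat 9°N, lon 149°E

Convert each endpoint to a unit vector on the sphere (x = cos φ cos λ, y = cos φ sin λ, z = sin φ).
The central angle between the endpoints is δ = arccos(p₁·p₂) ≈ 2.227 rad (127.6°).
Interpolate at f = 1/2 with slerp weights a = sin((1−f)δ)/sin δ ≈ 1.133, b = sin(fδ)/sin δ ≈ 1.133.
p = a·p₁ + b·p₂ ≈ (-0.845, 0.511, 0.158); φ = arcsin(p_z) ≈ 9.08°, λ = atan2(p_y, p_x) ≈ 148.86°.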